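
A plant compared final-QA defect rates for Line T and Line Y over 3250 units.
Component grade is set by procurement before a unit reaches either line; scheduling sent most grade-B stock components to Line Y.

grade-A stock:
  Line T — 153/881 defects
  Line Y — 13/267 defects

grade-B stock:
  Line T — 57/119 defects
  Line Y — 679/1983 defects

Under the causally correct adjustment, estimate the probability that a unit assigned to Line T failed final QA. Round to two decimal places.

Component grade is set before the line has any effect — it is not caused by the line — and it independently drives the outcome. That makes it a confounder, so the causal comparison is within component grade levels.
Standardising Line T to the population component grade mix: 0.353·153/881 + 0.647·57/119 = 0.371.

0.37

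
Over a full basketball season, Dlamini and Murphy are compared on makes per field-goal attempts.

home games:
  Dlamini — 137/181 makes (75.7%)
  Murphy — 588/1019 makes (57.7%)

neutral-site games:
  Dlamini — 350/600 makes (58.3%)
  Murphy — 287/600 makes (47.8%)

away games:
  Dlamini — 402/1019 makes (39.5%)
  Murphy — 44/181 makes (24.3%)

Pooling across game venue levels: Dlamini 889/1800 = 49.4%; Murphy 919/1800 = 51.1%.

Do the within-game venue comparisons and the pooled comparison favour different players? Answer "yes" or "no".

Within each game venue level (home games 75.7% vs 57.7%; neutral-site games 58.3% vs 47.8%; away games 39.5% vs 24.3%), Dlamini has the higher rate every time. Pooled: 49.4% vs 51.1% — Murphy has the higher rate overall. The two comparisons disagree.

yes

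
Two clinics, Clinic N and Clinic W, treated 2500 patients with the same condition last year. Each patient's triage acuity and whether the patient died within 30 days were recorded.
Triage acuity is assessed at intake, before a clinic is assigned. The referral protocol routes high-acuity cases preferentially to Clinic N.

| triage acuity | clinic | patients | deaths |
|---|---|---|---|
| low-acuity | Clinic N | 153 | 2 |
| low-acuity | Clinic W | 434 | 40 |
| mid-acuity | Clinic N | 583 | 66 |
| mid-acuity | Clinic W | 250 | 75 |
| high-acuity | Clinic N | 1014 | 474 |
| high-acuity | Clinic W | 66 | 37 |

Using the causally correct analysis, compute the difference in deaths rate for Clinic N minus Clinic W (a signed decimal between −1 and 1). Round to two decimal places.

-0.12

The stratified and pooled comparisons disagree (Clinic N wins within each triage acuity; Clinic W wins overall), so the answer turns on the causal role of triage acuity.
Triage acuity satisfies the back-door criterion: it is not a descendant of the clinic, and it blocks the spurious path from clinic to outcome. Adjusting for it (i.e., using the within-triage acuity rates) gives the causal effect.
Adjusting over the population distribution of triage acuity: 0.235·(0.013−0.092) + 0.333·(0.113−0.300) + 0.432·(0.467−0.561) = -0.121.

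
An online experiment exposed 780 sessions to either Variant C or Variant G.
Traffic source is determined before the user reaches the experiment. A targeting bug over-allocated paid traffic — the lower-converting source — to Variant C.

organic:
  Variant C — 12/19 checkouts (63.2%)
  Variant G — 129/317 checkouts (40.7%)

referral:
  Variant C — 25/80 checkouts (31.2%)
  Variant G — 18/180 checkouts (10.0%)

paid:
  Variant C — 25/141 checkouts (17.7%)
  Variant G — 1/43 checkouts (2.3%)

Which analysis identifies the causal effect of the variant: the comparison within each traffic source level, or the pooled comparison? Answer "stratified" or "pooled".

Here traffic source is a common cause — it drives both which variant a case falls under and the outcome. The crude comparison mixes populations; the stratum-specific rates are the causally relevant ones.
Within each level — organic: 63.2% vs 40.7%; referral: 31.2% vs 10.0%; paid: 17.7% vs 2.3% — Variant C is higher every time.

stratified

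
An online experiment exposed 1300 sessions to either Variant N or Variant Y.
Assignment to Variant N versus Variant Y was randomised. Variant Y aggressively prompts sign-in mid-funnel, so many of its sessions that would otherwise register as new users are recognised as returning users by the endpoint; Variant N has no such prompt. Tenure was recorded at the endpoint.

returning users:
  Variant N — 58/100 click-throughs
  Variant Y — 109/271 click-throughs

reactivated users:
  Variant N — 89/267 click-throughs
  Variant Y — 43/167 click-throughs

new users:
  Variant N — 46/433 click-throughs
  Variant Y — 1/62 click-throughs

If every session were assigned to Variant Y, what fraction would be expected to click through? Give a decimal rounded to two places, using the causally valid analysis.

The stratified and pooled comparisons disagree (Variant N wins within each user tenure; Variant Y wins overall), so the answer turns on the causal role of user tenure.
User tenure lies on the pathway variant → user tenure → outcome, so adjusting for it blocks the indirect effect. For the total causal effect of variant, use the unadjusted pooled rates.
So P(outcome | do(Variant Y)) is just the pooled rate for Variant Y: 153/500 = 0.306.

0.31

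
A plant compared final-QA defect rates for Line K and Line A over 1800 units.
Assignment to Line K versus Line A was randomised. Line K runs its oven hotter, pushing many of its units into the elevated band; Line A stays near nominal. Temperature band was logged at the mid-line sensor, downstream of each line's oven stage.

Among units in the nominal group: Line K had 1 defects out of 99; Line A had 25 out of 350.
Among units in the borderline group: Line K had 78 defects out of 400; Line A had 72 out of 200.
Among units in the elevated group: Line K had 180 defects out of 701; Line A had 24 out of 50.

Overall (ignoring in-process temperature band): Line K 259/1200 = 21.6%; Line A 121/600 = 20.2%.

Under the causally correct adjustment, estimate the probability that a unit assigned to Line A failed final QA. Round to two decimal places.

0.20

The stratified and pooled comparisons disagree (Line K wins within each in-process temperature band; Line A wins overall), so the answer turns on the causal role of in-process temperature band.
In-process temperature band lies on the pathway line → in-process temperature band → outcome, so adjusting for it blocks the indirect effect. For the total causal effect of line, use the unadjusted pooled rates.
So P(outcome | do(Line A)) is just the pooled rate for Line A: 121/600 = 0.202.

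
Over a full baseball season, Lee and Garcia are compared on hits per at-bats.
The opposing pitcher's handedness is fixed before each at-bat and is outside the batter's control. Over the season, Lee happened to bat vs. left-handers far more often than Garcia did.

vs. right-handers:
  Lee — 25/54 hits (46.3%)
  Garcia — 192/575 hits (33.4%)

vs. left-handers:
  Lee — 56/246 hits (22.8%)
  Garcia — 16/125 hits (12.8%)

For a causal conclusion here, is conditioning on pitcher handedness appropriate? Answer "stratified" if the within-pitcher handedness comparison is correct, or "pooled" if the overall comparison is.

stratified

Pitcher handedness differs across players for reasons unrelated to any effect of the player itself, and it separately predicts the outcome — a classic confounder. We must compare within pitcher handedness levels.
Within each level — vs. right-handers: 46.3% vs 33.4%; vs. left-handers: 22.8% vs 12.8% — Lee is higher every time.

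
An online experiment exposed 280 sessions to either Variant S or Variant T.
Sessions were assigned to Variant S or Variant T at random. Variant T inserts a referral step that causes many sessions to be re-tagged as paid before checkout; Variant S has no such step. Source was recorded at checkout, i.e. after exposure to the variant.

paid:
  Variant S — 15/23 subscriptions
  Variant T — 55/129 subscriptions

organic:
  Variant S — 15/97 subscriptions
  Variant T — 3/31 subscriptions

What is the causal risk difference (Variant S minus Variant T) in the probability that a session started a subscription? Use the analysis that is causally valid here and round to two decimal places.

The traffic source-specific comparison favours Variant S throughout, but the pooled figures favour Variant T. The question is whether to condition on traffic source.
Traffic source is downstream of the variant. One should not condition on a consequence of treatment, so the overall rates are the right comparison.
The causal difference is the pooled difference: 0.250 − 0.362 = -0.113.

-0.11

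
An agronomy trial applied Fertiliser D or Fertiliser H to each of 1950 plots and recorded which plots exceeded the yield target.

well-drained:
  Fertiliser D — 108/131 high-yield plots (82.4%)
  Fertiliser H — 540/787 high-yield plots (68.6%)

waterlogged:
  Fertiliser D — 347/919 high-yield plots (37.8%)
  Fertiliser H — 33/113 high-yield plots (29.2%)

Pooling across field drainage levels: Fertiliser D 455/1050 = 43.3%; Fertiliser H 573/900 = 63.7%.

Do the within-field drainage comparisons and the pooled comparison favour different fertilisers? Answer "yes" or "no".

yes

Within each field drainage level (well-drained 82.4% vs 68.6%; waterlogged 37.8% vs 29.2%), Fertiliser D has the higher rate every time. Pooled: 43.3% vs 63.7% — Fertiliser H has the higher rate overall. The two comparisons disagree.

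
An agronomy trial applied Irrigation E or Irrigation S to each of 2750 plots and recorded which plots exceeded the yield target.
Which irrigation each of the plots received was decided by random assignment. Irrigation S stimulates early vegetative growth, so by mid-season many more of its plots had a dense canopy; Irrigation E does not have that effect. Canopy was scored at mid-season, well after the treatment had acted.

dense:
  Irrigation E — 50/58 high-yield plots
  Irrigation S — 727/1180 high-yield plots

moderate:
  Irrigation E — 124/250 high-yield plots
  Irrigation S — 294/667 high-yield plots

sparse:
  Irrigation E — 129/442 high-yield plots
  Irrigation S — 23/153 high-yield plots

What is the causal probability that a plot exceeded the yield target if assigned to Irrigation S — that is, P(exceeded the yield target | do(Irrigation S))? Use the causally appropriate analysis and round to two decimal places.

Irrigation E is higher inside every mid-season canopy stratum but Irrigation S is higher in aggregate. Whether to stratify depends on how mid-season canopy relates to the irrigation.
Mid-season canopy lies on the pathway irrigation → mid-season canopy → outcome, so adjusting for it blocks the indirect effect. For the total causal effect of irrigation, use the unadjusted pooled rates.
So P(outcome | do(Irrigation S)) is just the pooled rate for Irrigation S: 1044/2000 = 0.522.

0.52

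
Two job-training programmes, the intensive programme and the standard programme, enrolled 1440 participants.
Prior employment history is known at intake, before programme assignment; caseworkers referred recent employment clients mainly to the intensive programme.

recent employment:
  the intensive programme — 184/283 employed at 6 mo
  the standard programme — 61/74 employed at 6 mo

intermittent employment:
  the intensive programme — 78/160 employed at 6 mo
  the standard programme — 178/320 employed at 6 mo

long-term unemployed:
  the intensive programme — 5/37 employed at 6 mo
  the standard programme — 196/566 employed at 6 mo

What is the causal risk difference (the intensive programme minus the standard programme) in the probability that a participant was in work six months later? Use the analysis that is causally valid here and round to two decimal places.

-0.15

the standard programme is higher inside every prior employment history stratum but the intensive programme is higher in aggregate. Whether to stratify depends on how prior employment history relates to the programme.
The imbalance in prior employment history arose from how participants were allocated, not from anything the programme did; and prior employment history independently affects the outcome. The pooled gap is confounded — condition on prior employment history.
Adjusting over the population distribution of prior employment history: 0.248·(0.650−0.824) + 0.333·(0.487−0.556) + 0.419·(0.135−0.346) = -0.155.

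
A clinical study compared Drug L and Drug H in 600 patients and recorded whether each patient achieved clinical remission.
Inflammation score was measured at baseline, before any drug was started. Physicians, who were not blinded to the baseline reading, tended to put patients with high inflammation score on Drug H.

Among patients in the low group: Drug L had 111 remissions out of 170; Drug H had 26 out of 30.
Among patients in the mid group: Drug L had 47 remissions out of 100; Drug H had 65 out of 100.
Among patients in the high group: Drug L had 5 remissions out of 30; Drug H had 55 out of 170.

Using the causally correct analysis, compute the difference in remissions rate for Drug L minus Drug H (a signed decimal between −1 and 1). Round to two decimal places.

Nothing the drug does changes inflammation score; the imbalance is an allocation artefact. With inflammation score also predicting the outcome, the pooled figure is confounded, and the within-stratum comparison is the causal one.
Adjusting over the population distribution of inflammation score: 0.333·(0.653−0.867) + 0.333·(0.470−0.650) + 0.333·(0.167−0.324) = -0.184.

-0.18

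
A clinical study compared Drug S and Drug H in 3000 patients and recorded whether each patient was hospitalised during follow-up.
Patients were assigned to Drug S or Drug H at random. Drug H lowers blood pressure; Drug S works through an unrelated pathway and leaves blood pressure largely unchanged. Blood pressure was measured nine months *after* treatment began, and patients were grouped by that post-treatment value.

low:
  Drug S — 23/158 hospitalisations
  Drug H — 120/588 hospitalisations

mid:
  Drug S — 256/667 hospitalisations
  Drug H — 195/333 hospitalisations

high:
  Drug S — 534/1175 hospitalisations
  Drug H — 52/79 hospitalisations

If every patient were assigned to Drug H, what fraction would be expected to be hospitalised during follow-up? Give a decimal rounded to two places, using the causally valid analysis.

The distribution of blood pressure is itself part of what the drug does — it is an intermediate outcome. Holding it fixed would remove that part of the effect; the total effect is the pooled difference.
So P(outcome | do(Drug H)) is just the pooled rate for Drug H: 367/1000 = 0.367.

0.37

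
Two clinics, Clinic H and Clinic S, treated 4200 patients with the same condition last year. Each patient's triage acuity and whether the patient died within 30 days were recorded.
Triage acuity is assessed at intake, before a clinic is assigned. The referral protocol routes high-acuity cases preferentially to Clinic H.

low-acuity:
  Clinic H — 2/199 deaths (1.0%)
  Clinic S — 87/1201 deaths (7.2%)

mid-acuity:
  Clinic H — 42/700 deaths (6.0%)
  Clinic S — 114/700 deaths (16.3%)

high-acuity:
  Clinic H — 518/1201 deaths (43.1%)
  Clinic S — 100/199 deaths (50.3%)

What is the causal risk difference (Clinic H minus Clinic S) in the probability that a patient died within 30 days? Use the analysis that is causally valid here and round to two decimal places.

-0.08

Clinic H is lower inside every triage acuity stratum but Clinic S is lower in aggregate. Whether to stratify depends on how triage acuity relates to the clinic.
Triage acuity is set before the clinic has any effect — it is not caused by the clinic — and it independently drives the outcome. That makes it a confounder, so the causal comparison is within triage acuity levels.
Adjusting over the population distribution of triage acuity: 0.333·(0.010−0.072) + 0.333·(0.060−0.163) + 0.333·(0.431−0.503) = -0.079.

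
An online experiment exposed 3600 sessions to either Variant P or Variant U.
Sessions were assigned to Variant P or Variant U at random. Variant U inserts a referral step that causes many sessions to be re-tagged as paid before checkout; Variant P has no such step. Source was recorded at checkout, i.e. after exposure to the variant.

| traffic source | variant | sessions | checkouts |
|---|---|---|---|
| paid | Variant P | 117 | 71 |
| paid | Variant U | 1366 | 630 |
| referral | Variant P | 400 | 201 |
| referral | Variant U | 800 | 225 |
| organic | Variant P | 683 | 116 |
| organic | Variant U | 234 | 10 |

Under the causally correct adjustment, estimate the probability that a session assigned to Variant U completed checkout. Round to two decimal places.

Within every traffic source level Variant P has the higher rate, yet pooled Variant U does — Simpson's reversal.
Traffic source lies on the pathway variant → traffic source → outcome, so adjusting for it blocks the indirect effect. For the total causal effect of variant, use the unadjusted pooled rates.
So P(outcome | do(Variant U)) is just the pooled rate for Variant U: 865/2400 = 0.360.

0.36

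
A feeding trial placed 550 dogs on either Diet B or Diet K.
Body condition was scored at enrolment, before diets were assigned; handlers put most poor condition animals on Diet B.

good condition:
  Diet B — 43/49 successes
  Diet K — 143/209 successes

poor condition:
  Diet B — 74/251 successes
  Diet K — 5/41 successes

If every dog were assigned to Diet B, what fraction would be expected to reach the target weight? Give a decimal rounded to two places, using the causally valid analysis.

Diet B is higher inside every starting body condition stratum but Diet K is higher in aggregate. Whether to stratify depends on how starting body condition relates to the diet.
Starting body condition differs across diets for reasons unrelated to any effect of the diet itself, and it separately predicts the outcome — a classic confounder. We must compare within starting body condition levels.
Standardising Diet B to the population starting body condition mix: 0.469·43/49 + 0.531·74/251 = 0.568.

0.57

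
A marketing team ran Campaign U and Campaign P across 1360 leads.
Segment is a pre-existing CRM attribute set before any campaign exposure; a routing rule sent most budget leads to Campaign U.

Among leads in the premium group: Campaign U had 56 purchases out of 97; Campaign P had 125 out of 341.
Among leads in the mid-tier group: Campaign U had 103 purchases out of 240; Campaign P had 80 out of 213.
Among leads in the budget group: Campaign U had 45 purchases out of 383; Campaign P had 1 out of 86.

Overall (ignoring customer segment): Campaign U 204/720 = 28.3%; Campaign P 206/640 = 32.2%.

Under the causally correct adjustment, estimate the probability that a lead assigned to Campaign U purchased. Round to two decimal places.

0.37

Customer segment satisfies the back-door criterion: it is not a descendant of the campaign, and it blocks the spurious path from campaign to outcome. Adjusting for it (i.e., using the within-customer segment rates) gives the causal effect.
Standardising Campaign U to the population customer segment mix: 0.322·56/97 + 0.333·103/240 + 0.345·45/383 = 0.369.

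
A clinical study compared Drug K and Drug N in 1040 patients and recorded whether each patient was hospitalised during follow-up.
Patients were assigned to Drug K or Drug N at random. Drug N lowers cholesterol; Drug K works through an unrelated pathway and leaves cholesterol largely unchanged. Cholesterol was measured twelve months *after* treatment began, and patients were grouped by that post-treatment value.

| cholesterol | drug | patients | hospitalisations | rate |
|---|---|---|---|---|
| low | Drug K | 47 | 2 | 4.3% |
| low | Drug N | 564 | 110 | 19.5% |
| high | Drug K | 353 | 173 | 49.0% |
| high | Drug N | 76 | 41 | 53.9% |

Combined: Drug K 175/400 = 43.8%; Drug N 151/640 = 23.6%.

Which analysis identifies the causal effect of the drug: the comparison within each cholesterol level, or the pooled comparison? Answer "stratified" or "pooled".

pooled

Drug K is lower inside every cholesterol stratum but Drug N is lower in aggregate. Whether to stratify depends on how cholesterol relates to the drug.
Cholesterol is recorded after the drug and is itself shifted by it — it sits on the causal path from drug to outcome. Conditioning on a mediator would strip out part of the effect we want; the pooled comparison gives the total causal effect.
Pooled: Drug K 43.8% vs Drug N 23.6%; Drug N is lower overall.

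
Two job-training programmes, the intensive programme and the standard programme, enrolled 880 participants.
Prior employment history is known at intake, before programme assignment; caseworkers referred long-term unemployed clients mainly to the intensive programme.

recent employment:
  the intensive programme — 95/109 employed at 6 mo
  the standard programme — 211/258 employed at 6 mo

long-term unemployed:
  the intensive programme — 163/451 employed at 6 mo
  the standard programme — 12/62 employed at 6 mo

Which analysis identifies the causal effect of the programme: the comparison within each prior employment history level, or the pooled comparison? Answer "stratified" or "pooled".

stratified

the intensive programme is higher inside every prior employment history stratum but the standard programme is higher in aggregate. Whether to stratify depends on how prior employment history relates to the programme.
Nothing the programme does changes prior employment history; the imbalance is an allocation artefact. With prior employment history also predicting the outcome, the pooled figure is confounded, and the within-stratum comparison is the causal one.
Within each level — recent employment: 87.2% vs 81.8%; long-term unemployed: 36.1% vs 19.4% — the intensive programme is higher every time.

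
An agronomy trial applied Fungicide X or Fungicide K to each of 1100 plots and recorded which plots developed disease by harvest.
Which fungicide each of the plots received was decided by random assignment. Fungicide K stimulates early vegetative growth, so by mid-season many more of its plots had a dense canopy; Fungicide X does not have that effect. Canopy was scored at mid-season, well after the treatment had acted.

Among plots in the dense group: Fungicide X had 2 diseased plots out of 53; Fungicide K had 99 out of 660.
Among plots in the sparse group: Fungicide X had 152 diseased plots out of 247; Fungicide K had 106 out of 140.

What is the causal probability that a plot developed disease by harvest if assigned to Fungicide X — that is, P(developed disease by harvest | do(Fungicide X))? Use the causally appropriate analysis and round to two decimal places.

0.51

Mid-season canopy here is a post-treatment variable shaped by the fungicide; conditioning on it would introduce bias rather than remove it. The overall comparison is the causal one.
So P(outcome | do(Fungicide X)) is just the pooled rate for Fungicide X: 154/300 = 0.513.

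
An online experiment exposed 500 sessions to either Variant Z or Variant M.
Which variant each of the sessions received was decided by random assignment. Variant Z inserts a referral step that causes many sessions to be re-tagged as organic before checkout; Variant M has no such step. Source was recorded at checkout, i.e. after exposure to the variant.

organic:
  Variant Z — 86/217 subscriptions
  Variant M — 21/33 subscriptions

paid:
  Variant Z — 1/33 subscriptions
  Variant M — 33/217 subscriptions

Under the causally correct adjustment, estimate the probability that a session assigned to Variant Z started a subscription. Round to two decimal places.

Variant M is higher inside every traffic source stratum but Variant Z is higher in aggregate. Whether to stratify depends on how traffic source relates to the variant.
Because the variant influences traffic source, traffic source is a post-treatment mediator, not a confounder. Stratifying on it would bias the estimate; the causal effect is the crude pooled difference.
So P(outcome | do(Variant Z)) is just the pooled rate for Variant Z: 87/250 = 0.348.

0.35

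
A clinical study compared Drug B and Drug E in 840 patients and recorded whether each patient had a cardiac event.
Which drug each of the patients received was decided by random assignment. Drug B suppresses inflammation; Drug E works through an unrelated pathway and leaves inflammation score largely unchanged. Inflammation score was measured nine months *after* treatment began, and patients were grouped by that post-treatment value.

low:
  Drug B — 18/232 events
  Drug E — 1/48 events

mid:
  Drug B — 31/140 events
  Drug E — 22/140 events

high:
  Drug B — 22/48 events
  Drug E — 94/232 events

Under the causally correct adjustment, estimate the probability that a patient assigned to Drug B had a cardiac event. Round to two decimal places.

0.17

Inflammation score lies on the pathway drug → inflammation score → outcome, so adjusting for it blocks the indirect effect. For the total causal effect of drug, use the unadjusted pooled rates.
So P(outcome | do(Drug B)) is just the pooled rate for Drug B: 71/420 = 0.169.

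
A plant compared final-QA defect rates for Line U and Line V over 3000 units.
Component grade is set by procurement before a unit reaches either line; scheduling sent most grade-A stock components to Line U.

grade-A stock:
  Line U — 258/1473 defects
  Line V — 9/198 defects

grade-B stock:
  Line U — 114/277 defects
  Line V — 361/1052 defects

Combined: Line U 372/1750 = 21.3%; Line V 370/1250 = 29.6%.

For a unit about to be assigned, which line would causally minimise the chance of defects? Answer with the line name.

Component grade satisfies the back-door criterion: it is not a descendant of the line, and it blocks the spurious path from line to outcome. Adjusting for it (i.e., using the within-component grade rates) gives the causal effect.
Within each level — grade-A stock: 17.5% vs 4.5%; grade-B stock: 41.2% vs 34.3% — Line V is lower every time.

Line V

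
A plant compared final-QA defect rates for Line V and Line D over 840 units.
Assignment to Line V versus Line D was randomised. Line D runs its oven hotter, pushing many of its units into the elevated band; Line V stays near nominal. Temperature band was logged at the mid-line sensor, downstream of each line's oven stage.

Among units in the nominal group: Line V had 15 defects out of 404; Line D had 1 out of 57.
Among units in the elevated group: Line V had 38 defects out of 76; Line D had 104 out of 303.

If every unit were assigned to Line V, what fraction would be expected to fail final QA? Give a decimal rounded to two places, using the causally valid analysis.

0.11

The stratified and pooled comparisons disagree (Line D wins within each in-process temperature band; Line V wins overall), so the answer turns on the causal role of in-process temperature band.
In-process temperature band is downstream of the line. One should not condition on a consequence of treatment, so the overall rates are the right comparison.
So P(outcome | do(Line V)) is just the pooled rate for Line V: 53/480 = 0.110.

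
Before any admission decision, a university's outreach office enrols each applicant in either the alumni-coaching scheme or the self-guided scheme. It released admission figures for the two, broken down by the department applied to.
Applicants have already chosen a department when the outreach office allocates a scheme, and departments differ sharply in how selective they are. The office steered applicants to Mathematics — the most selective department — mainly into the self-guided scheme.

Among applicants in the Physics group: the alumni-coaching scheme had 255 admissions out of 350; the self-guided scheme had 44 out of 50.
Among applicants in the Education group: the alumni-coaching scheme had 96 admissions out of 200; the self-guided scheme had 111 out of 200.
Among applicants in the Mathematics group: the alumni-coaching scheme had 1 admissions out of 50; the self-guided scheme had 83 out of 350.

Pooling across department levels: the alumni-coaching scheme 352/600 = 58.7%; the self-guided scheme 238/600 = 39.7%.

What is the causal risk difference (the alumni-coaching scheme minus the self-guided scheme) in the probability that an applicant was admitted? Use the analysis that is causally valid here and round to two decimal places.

-0.15

Within every department level the self-guided scheme has the higher rate, yet pooled the alumni-coaching scheme does — Simpson's reversal.
Department satisfies the back-door criterion: it is not a descendant of the outreach scheme, and it blocks the spurious path from outreach scheme to outcome. Adjusting for it (i.e., using the within-department rates) gives the causal effect.
Adjusting over the population distribution of department: 0.333·(0.729−0.880) + 0.333·(0.480−0.555) + 0.333·(0.020−0.237) = -0.148.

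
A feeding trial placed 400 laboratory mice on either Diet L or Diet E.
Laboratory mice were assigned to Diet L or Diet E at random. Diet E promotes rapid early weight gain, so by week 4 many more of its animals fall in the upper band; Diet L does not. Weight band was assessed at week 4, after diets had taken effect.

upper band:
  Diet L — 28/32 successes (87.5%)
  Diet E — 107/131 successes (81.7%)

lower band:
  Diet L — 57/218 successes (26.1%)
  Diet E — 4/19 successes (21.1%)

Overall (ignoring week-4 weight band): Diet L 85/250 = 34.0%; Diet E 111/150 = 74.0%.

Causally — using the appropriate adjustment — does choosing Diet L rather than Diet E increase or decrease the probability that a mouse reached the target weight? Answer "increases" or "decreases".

Stratifying would compare diets among laboratory mice the diets themselves sorted into week-4 weight band groups — a form of selection on an intermediate. The unconditioned pooled rates give the total causal effect.
Pooled: Diet L 34.0% vs Diet E 74.0%; Diet E is higher overall.

decreases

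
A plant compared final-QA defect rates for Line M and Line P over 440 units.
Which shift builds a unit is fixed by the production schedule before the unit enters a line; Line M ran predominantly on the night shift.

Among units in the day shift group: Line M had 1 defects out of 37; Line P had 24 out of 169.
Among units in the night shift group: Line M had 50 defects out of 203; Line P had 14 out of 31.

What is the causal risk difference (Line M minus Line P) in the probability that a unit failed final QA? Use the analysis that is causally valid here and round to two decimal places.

-0.16

The shift-specific comparison favours Line M throughout, but the pooled figures favour Line P. The question is whether to condition on shift.
The imbalance in shift arose from how units were allocated, not from anything the line did; and shift independently affects the outcome. The pooled gap is confounded — condition on shift.
Adjusting over the population distribution of shift: 0.468·(0.027−0.142) + 0.532·(0.246−0.452) = -0.163.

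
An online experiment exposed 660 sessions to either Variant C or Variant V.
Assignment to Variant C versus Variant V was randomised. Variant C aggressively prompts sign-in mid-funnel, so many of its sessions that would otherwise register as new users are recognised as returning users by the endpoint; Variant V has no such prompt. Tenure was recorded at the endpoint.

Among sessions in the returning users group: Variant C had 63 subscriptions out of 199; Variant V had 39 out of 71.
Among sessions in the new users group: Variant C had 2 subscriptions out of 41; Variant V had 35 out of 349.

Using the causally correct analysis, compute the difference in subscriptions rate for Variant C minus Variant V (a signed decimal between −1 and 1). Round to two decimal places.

+0.09

Stratifying would compare variants among sessions the variants themselves sorted into user tenure groups — a form of selection on an intermediate. The unconditioned pooled rates give the total causal effect.
The causal difference is the pooled difference: 0.271 − 0.176 = +0.095.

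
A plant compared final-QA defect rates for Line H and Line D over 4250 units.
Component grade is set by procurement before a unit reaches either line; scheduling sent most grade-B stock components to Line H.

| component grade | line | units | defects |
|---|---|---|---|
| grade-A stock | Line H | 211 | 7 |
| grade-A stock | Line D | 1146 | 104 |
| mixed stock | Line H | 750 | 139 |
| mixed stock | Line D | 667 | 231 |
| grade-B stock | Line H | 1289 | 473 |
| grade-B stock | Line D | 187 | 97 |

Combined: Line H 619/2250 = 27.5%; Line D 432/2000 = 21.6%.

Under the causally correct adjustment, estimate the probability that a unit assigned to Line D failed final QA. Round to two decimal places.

0.32

The component grade-specific comparison favours Line H throughout, but the pooled figures favour Line D. The question is whether to condition on component grade.
Since component grade is a pre-existing factor (not a product of the line) and it affects the outcome on its own, it is a confounder. The stratified rates, not the pooled rate, identify the causal effect.
Standardising Line D to the population component grade mix: 0.319·104/1146 + 0.333·231/667 + 0.347·97/187 = 0.325.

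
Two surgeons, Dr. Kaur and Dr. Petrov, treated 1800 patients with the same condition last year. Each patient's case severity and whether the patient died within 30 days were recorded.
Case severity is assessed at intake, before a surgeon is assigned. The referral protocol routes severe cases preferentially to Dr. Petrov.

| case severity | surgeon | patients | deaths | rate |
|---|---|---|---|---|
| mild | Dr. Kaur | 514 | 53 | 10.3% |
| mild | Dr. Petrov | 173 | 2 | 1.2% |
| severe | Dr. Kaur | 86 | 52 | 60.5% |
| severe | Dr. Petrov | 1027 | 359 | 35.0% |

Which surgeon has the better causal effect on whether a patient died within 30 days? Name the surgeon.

Dr. Petrov

Within every case severity level Dr. Petrov has the lower rate, yet pooled Dr. Kaur does — Simpson's reversal.
Case severity is set before the surgeon has any effect — it is not caused by the surgeon — and it independently drives the outcome. That makes it a confounder, so the causal comparison is within case severity levels.
Within each level — mild: 10.3% vs 1.2%; severe: 60.5% vs 35.0% — Dr. Petrov is lower every time.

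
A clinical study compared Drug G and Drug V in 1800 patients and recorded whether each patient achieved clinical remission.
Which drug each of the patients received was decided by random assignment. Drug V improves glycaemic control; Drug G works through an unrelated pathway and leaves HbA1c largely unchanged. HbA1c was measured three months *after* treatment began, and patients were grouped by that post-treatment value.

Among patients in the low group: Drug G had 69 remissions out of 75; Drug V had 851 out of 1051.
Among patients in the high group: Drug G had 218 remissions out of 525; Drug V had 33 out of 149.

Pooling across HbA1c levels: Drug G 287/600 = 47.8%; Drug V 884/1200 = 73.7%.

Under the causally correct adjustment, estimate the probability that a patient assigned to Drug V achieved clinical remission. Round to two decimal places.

0.74

Because the drug influences HbA1c, HbA1c is a post-treatment mediator, not a confounder. Stratifying on it would bias the estimate; the causal effect is the crude pooled difference.
So P(outcome | do(Drug V)) is just the pooled rate for Drug V: 884/1200 = 0.737.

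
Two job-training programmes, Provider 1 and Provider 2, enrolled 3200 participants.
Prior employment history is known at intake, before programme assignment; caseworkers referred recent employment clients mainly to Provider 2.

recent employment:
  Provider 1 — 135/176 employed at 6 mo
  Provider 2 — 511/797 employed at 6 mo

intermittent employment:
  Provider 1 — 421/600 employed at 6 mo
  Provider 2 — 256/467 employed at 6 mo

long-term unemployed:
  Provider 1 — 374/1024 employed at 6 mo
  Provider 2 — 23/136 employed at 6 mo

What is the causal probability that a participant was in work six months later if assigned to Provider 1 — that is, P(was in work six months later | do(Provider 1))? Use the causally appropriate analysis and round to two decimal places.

Here prior employment history is a common cause — it drives both which programme a case falls under and the outcome. The crude comparison mixes populations; the stratum-specific rates are the causally relevant ones.
Standardising Provider 1 to the population prior employment history mix: 0.304·135/176 + 0.333·421/600 + 0.362·374/1024 = 0.600.

0.60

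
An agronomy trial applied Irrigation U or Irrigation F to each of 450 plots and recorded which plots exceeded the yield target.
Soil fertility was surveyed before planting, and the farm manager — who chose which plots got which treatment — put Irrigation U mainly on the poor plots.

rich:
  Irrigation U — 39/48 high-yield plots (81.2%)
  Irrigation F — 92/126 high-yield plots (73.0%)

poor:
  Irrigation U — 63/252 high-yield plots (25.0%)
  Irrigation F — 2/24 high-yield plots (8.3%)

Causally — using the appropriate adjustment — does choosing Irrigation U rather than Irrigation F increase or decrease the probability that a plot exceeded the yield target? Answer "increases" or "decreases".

increases

Soil fertility is set before the irrigation has any effect — it is not caused by the irrigation — and it independently drives the outcome. That makes it a confounder, so the causal comparison is within soil fertility levels.
Within each level — rich: 81.2% vs 73.0%; poor: 25.0% vs 8.3% — Irrigation U is higher every time.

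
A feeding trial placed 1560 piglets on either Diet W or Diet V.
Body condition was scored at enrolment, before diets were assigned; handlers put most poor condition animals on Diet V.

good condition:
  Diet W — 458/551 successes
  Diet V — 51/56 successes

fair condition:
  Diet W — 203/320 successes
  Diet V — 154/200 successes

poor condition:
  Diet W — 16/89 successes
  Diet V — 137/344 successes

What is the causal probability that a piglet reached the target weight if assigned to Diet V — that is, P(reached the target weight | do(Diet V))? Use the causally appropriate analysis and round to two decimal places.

The stratified and pooled comparisons disagree (Diet V wins within each starting body condition; Diet W wins overall), so the answer turns on the causal role of starting body condition.
Since starting body condition is a pre-existing factor (not a product of the diet) and it affects the outcome on its own, it is a confounder. The stratified rates, not the pooled rate, identify the causal effect.
Standardising Diet V to the population starting body condition mix: 0.389·51/56 + 0.333·154/200 + 0.278·137/344 = 0.722.

0.72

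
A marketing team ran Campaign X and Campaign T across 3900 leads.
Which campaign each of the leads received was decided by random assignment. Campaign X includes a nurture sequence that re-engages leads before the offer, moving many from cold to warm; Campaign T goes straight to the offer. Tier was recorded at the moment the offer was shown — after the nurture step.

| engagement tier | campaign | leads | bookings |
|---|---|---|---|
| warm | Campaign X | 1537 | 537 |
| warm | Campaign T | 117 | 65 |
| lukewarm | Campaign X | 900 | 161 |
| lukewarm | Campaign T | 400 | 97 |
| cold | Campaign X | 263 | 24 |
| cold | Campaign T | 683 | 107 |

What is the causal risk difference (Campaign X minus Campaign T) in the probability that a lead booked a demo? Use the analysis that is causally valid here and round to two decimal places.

+0.04

The stratified and pooled comparisons disagree (Campaign T wins within each engagement tier; Campaign X wins overall), so the answer turns on the causal role of engagement tier.
The distribution of engagement tier is itself part of what the campaign does — it is an intermediate outcome. Holding it fixed would remove that part of the effect; the total effect is the pooled difference.
The causal difference is the pooled difference: 0.267 − 0.224 = +0.043.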